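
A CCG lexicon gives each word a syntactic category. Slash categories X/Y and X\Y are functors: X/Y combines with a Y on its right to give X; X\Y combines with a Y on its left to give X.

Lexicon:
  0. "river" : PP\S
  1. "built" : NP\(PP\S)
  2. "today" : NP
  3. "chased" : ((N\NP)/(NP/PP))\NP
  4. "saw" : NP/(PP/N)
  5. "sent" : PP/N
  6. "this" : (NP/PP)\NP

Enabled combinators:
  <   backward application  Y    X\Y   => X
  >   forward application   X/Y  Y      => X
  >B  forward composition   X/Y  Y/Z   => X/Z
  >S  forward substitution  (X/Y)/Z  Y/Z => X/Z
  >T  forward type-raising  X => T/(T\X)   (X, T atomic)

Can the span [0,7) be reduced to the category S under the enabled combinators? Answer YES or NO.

NO

PP\S NP\(PP\S) NP ((N\NP)/(NP/PP))\NP NP/(PP/N) PP/N (NP/PP)\NP
CKY chart[0,7] = {N, N/(N\N), NP/(NP\N), PP/(PP\N), S/(S\N)}; S ∉ chart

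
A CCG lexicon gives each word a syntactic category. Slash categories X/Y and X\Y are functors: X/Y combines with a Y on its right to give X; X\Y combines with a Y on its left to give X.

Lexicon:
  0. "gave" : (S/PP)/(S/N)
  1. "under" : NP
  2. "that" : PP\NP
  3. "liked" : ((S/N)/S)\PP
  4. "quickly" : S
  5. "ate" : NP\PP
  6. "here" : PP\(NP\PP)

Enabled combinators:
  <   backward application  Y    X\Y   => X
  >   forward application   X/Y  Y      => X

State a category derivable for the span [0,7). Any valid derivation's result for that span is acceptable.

[0,7] S   >
  [0,5] S/PP   >
    [0,1] "gave" : (S/PP)/(S/N)
    [1,5] S/N   >
      [1,4] (S/N)/S   <
        [1,3] PP   <
          [1,2] "under" : NP
          [2,3] "that" : PP\NP
        [3,4] "liked" : ((S/N)/S)\PP
      [4,5] "quickly" : S
  [5,7] PP   <
    [5,6] "ate" : NP\PP
    [6,7] "here" : PP\(NP\PP)

S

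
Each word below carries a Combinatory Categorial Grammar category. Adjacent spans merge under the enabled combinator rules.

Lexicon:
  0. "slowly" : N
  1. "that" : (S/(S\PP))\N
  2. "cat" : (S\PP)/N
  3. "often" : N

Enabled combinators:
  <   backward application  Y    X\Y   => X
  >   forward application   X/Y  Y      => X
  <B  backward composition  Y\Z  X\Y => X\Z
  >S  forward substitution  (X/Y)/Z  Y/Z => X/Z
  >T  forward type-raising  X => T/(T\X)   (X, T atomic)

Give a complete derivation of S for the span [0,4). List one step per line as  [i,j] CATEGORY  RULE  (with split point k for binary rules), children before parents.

[0,4] S   >
  [0,2] S/(S\PP)   <
    [0,1] "slowly" : N
    [1,2] "that" : (S/(S\PP))\N
  [2,4] S\PP   >
    [2,3] "cat" : (S\PP)/N
    [3,4] "often" : N

[0,1] N  lex  "slowly"
[1,2] (S/(S\PP))\N  lex  "that"
[0,2] S/(S\PP)  <  k=1
[2,3] (S\PP)/N  lex  "cat"
[3,4] N  lex  "often"
[2,4] S\PP  >  k=3
[0,4] S  >  k=2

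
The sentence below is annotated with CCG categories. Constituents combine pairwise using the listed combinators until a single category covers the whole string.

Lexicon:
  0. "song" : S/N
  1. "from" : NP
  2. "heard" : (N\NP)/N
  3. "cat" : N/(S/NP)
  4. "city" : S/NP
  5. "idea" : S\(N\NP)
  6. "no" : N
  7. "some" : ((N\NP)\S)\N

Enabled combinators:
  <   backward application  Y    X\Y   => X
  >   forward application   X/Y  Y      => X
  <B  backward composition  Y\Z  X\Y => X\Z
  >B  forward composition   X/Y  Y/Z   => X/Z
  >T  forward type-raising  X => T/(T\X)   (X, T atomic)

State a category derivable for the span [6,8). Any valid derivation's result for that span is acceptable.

(N\NP)\S

[0,8] S   >
  [0,1] "song" : S/N
  [1,8] N   <
    [1,2] "from" : NP
    [2,8] N\NP   <
      [2,6] S   <
        [2,5] N\NP   >
          [2,3] "heard" : (N\NP)/N
          [3,5] N   >
            [3,4] "cat" : N/(S/NP)
            [4,5] "city" : S/NP
        [5,6] "idea" : S\(N\NP)
      [6,8] (N\NP)\S   <
        [6,7] "no" : N
        [7,8] "some" : ((N\NP)\S)\N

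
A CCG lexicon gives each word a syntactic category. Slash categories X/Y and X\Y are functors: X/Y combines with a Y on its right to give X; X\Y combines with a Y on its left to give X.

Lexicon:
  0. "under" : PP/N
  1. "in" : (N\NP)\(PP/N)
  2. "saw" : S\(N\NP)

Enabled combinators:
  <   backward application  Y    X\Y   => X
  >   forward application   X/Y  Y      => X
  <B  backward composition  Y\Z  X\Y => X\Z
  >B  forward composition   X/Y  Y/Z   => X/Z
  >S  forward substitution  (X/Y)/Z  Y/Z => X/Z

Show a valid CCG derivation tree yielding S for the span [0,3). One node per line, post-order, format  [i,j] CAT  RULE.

[0,1] PP/N  lex  "under"
[1,2] (N\NP)\(PP/N)  lex  "in"
[0,2] N\NP  <  k=1
[2,3] S\(N\NP)  lex  "saw"
[0,3] S  <  k=2

[0,3] S   <
  [0,2] N\NP   <
    [0,1] "under" : PP/N
    [1,2] "in" : (N\NP)\(PP/N)
  [2,3] "saw" : S\(N\NP)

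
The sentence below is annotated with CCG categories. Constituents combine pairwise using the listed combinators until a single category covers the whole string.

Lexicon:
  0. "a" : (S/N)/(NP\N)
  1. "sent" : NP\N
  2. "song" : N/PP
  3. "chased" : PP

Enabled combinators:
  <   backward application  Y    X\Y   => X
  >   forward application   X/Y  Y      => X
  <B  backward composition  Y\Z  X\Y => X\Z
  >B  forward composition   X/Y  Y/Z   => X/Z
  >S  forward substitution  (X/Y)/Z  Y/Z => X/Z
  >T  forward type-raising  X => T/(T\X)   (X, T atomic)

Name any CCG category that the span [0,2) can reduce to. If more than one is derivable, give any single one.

[0,4] S   >
  [0,2] S/N   >
    [0,1] "a" : (S/N)/(NP\N)
    [1,2] "sent" : NP\N
  [2,4] N   >
    [2,3] "song" : N/PP
    [3,4] "chased" : PP

S/N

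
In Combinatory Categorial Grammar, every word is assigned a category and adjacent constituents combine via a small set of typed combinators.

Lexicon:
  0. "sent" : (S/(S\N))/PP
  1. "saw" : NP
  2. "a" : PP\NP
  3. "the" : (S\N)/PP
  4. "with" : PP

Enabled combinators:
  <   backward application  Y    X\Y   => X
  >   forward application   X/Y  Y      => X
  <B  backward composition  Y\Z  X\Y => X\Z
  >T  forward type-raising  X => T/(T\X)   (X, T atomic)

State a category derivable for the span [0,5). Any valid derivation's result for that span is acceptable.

[0,5] S   >
  [0,3] S/(S\N)   >
    [0,1] "sent" : (S/(S\N))/PP
    [1,3] PP   <
      [1,2] "saw" : NP
      [2,3] "a" : PP\NP
  [3,5] S\N   >
    [3,4] "the" : (S\N)/PP
    [4,5] "with" : PP

S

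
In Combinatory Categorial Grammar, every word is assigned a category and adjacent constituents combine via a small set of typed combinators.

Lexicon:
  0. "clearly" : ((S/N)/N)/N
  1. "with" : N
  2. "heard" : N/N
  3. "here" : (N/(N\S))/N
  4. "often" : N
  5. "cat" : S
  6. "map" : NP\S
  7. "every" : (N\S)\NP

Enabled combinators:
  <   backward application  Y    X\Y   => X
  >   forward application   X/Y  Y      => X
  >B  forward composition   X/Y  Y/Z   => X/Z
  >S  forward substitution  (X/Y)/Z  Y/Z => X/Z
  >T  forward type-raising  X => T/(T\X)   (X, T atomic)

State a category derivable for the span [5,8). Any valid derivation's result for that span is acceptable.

N\S

[0,8] S   >
  [0,3] S/N   >S
    [0,2] (S/N)/N   >
      [0,1] "clearly" : ((S/N)/N)/N
      [1,2] "with" : N
    [2,3] "heard" : N/N
  [3,8] N   >
    [3,5] N/(N\S)   >
      [3,4] "here" : (N/(N\S))/N
      [4,5] "often" : N
    [5,8] N\S   <
      [5,7] NP   <
        [5,6] "cat" : S
        [6,7] "map" : NP\S
      [7,8] "every" : (N\S)\NP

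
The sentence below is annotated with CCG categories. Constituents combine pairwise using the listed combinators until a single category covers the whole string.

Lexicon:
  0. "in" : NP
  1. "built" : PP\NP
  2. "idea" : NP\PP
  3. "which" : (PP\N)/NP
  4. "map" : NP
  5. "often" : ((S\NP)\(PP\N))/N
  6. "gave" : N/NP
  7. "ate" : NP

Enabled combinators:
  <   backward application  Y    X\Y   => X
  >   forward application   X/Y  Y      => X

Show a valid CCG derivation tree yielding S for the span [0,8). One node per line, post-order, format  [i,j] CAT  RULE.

[0,8] S   <
  [0,3] NP   <
    [0,2] PP   <
      [0,1] "in" : NP
      [1,2] "built" : PP\NP
    [2,3] "idea" : NP\PP
  [3,8] S\NP   <
    [3,5] PP\N   >
      [3,4] "which" : (PP\N)/NP
      [4,5] "map" : NP
    [5,8] (S\NP)\(PP\N)   >
      [5,6] "often" : ((S\NP)\(PP\N))/N
      [6,8] N   >
        [6,7] "gave" : N/NP
        [7,8] "ate" : NP

[0,1] NP  lex  "in"
[1,2] PP\NP  lex  "built"
[0,2] PP  <  k=1
[2,3] NP\PP  lex  "idea"
[0,3] NP  <  k=2
[3,4] (PP\N)/NP  lex  "which"
[4,5] NP  lex  "map"
[3,5] PP\N  >  k=4
[5,6] ((S\NP)\(PP\N))/N  lex  "often"
[6,7] N/NP  lex  "gave"
[7,8] NP  lex  "ate"
[6,8] N  >  k=7
[5,8] (S\NP)\(PP\N)  >  k=6
[3,8] S\NP  <  k=5
[0,8] S  <  k=3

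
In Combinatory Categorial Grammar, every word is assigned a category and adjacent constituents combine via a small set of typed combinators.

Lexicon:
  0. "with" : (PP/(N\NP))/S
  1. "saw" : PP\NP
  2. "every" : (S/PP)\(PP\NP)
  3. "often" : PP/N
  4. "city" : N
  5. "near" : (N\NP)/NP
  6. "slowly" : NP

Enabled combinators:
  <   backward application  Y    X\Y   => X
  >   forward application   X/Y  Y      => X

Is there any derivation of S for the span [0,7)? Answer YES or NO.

NO

(PP/(N\NP))/S PP\NP (S/PP)\(PP\NP) PP/N N (N\NP)/NP NP
CKY chart[0,7] = {PP}; S ∉ chart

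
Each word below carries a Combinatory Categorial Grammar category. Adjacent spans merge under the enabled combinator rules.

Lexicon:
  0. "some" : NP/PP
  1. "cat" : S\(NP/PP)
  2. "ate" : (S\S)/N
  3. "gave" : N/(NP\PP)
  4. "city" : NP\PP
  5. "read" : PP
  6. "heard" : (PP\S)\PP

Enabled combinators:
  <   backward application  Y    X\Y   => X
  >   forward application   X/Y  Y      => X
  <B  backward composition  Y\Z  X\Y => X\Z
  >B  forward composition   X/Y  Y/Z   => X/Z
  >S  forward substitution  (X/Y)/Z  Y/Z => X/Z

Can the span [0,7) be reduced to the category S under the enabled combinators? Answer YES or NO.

NP/PP S\(NP/PP) (S\S)/N N/(NP\PP) NP\PP PP (PP\S)\PP
CKY chart[0,7] = {PP}; S ∉ chart

NO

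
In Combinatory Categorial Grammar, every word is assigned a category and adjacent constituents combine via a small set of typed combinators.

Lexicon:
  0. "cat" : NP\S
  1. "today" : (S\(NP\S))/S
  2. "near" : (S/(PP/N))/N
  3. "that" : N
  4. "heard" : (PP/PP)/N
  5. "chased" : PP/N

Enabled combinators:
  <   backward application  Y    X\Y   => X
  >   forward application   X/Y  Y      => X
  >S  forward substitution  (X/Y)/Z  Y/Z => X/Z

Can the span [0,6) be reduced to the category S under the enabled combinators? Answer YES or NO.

YES

[0,6] S   <
  [0,1] "cat" : NP\S
  [1,6] S\(NP\S)   >
    [1,2] "today" : (S\(NP\S))/S
    [2,6] S   >
      [2,4] S/(PP/N)   >
        [2,3] "near" : (S/(PP/N))/N
        [3,4] "that" : N
      [4,6] PP/N   >S
        [4,5] "heard" : (PP/PP)/N
        [5,6] "chased" : PP/N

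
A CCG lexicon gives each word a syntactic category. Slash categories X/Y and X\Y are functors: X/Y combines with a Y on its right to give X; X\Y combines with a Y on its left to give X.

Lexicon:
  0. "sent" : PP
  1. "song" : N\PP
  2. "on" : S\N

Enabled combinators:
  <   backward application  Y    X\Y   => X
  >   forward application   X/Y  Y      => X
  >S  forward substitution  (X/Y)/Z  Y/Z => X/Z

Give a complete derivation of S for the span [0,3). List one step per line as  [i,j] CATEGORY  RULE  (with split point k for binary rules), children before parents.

[0,1] PP  lex  "sent"
[1,2] N\PP  lex  "song"
[0,2] N  <  k=1
[2,3] S\N  lex  "on"
[0,3] S  <  k=2

[0,3] S   <
  [0,2] N   <
    [0,1] "sent" : PP
    [1,2] "song" : N\PP
  [2,3] "on" : S\N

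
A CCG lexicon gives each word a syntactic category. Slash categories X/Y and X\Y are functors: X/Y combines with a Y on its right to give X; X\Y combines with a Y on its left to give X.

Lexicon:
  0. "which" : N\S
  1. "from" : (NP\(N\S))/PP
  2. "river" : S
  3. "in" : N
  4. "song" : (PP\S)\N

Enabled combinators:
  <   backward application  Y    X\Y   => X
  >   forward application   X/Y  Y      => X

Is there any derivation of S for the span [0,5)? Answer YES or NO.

NO

N\S (NP\(N\S))/PP S N (PP\S)\N
CKY chart[0,5] = {NP}; S ∉ chart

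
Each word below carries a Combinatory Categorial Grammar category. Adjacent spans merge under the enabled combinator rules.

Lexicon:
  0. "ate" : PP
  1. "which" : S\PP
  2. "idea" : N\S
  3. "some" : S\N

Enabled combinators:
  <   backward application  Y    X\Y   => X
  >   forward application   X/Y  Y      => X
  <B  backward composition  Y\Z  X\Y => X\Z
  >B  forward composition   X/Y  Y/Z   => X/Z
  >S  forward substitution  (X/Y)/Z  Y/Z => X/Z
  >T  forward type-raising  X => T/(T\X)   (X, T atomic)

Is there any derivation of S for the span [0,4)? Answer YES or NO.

[0,4] S   >
  [0,1] S/(S\PP)   >T
    [0,1] "ate" : PP
  [1,4] S\PP   <B
    [1,2] "which" : S\PP
    [2,4] S\S   <B
      [2,3] "idea" : N\S
      [3,4] "some" : S\N

YES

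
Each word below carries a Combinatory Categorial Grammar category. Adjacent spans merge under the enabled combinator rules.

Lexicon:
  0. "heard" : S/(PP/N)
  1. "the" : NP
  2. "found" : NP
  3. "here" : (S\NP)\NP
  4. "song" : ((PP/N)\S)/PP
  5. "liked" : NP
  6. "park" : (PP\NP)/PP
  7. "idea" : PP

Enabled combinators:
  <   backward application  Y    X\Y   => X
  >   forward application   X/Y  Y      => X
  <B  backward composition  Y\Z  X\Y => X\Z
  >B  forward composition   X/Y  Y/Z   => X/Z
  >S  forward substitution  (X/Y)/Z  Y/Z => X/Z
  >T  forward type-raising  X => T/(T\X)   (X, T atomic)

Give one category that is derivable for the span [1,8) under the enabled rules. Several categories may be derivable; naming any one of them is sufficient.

PP/N

[0,8] S   >
  [0,1] "heard" : S/(PP/N)
  [1,8] PP/N   <
    [1,4] S   >
      [1,2] S/(S\NP)   >T
        [1,2] "the" : NP
      [2,4] S\NP   <
        [2,3] "found" : NP
        [3,4] "here" : (S\NP)\NP
    [4,8] (PP/N)\S   >
      [4,5] "song" : ((PP/N)\S)/PP
      [5,8] PP   >
        [5,6] PP/(PP\NP)   >T
          [5,6] "liked" : NP
        [6,8] PP\NP   >
          [6,7] "park" : (PP\NP)/PP
          [7,8] "idea" : PP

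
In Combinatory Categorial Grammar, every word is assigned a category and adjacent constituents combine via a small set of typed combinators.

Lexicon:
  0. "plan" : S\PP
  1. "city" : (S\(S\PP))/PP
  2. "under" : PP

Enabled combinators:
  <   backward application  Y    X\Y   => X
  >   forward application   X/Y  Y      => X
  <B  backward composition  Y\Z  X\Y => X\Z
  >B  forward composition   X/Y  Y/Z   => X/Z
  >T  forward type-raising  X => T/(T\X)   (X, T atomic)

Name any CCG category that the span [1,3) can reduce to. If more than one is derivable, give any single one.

S\(S\PP)

[0,3] S   <
  [0,1] "plan" : S\PP
  [1,3] S\(S\PP)   >
    [1,2] "city" : (S\(S\PP))/PP
    [2,3] "under" : PP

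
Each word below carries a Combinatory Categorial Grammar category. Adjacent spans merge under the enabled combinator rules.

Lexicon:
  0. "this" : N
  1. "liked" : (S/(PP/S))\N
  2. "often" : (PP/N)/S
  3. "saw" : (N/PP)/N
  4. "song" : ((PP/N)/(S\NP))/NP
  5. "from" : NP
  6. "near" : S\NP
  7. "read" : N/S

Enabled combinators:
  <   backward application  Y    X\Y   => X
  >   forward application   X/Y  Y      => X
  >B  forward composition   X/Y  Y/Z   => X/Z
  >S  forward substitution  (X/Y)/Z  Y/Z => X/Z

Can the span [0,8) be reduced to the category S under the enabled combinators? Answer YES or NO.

[0,8] S   >
  [0,2] S/(PP/S)   <
    [0,1] "this" : N
    [1,2] "liked" : (S/(PP/S))\N
  [2,8] PP/S   >S
    [2,3] "often" : (PP/N)/S
    [3,8] N/S   >B
      [3,7] N/N   >S
        [3,4] "saw" : (N/PP)/N
        [4,7] PP/N   >
          [4,6] (PP/N)/(S\NP)   >
            [4,5] "song" : ((PP/N)/(S\NP))/NP
            [5,6] "from" : NP
          [6,7] "near" : S\NP
      [7,8] "read" : N/S

YES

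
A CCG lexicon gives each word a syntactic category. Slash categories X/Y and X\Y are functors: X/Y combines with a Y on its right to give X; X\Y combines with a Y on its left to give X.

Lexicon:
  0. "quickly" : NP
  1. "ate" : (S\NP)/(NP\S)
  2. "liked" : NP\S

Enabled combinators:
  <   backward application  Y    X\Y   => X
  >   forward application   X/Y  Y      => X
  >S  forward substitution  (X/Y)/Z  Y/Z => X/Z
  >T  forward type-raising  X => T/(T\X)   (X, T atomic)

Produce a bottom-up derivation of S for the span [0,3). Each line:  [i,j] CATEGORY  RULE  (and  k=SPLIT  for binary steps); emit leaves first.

[0,3] S   <
  [0,1] "quickly" : NP
  [1,3] S\NP   >
    [1,2] "ate" : (S\NP)/(NP\S)
    [2,3] "liked" : NP\S

[0,1] NP  lex  "quickly"
[1,2] (S\NP)/(NP\S)  lex  "ate"
[2,3] NP\S  lex  "liked"
[1,3] S\NP  >  k=2
[0,3] S  <  k=1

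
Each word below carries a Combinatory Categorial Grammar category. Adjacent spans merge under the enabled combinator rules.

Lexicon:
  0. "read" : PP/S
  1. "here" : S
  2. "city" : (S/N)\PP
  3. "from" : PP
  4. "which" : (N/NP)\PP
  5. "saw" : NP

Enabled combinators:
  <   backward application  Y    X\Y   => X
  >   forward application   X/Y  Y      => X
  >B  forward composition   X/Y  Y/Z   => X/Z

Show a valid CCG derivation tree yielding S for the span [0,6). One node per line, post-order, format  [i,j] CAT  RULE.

[0,6] S   >
  [0,5] S/NP   >B
    [0,3] S/N   <
      [0,2] PP   >
        [0,1] "read" : PP/S
        [1,2] "here" : S
      [2,3] "city" : (S/N)\PP
    [3,5] N/NP   <
      [3,4] "from" : PP
      [4,5] "which" : (N/NP)\PP
  [5,6] "saw" : NP

[0,1] PP/S  lex  "read"
[1,2] S  lex  "here"
[0,2] PP  >  k=1
[2,3] (S/N)\PP  lex  "city"
[0,3] S/N  <  k=2
[3,4] PP  lex  "from"
[4,5] (N/NP)\PP  lex  "which"
[3,5] N/NP  <  k=4
[0,5] S/NP  >B  k=3
[5,6] NP  lex  "saw"
[0,6] S  >  k=5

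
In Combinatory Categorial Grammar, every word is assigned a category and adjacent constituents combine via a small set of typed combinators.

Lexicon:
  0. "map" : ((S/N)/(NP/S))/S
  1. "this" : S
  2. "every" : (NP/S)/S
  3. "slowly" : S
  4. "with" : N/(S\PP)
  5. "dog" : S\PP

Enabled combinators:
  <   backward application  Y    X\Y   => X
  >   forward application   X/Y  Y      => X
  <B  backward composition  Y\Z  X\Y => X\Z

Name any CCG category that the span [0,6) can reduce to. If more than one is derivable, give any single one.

S

[0,6] S   >
  [0,4] S/N   >
    [0,2] (S/N)/(NP/S)   >
      [0,1] "map" : ((S/N)/(NP/S))/S
      [1,2] "this" : S
    [2,4] NP/S   >
      [2,3] "every" : (NP/S)/S
      [3,4] "slowly" : S
  [4,6] N   >
    [4,5] "with" : N/(S\PP)
    [5,6] "dog" : S\PP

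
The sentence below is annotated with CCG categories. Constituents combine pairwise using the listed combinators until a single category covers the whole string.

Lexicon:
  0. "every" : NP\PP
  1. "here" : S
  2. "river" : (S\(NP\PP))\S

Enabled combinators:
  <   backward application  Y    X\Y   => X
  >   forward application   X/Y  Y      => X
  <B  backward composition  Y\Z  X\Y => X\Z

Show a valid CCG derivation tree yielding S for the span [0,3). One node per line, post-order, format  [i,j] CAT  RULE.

[0,1] NP\PP  lex  "every"
[1,2] S  lex  "here"
[2,3] (S\(NP\PP))\S  lex  "river"
[1,3] S\(NP\PP)  <  k=2
[0,3] S  <  k=1

[0,3] S   <
  [0,1] "every" : NP\PP
  [1,3] S\(NP\PP)   <
    [1,2] "here" : S
    [2,3] "river" : (S\(NP\PP))\S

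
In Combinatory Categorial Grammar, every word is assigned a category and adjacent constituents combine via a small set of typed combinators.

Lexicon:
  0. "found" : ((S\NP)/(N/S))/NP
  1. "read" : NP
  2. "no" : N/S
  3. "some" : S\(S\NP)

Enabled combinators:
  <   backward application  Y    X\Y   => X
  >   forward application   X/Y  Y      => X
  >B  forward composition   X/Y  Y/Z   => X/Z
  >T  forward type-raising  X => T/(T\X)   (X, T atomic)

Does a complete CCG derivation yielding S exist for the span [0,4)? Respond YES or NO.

[0,4] S   <
  [0,3] S\NP   >
    [0,2] (S\NP)/(N/S)   >
      [0,1] "found" : ((S\NP)/(N/S))/NP
      [1,2] "read" : NP
    [2,3] "no" : N/S
  [3,4] "some" : S\(S\NP)

YES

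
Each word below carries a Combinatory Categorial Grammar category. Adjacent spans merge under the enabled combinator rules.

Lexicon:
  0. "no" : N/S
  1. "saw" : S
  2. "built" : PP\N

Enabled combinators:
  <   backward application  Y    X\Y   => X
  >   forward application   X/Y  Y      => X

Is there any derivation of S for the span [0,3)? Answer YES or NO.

N/S S PP\N
CKY chart[0,3] = {PP}; S ∉ chart

NO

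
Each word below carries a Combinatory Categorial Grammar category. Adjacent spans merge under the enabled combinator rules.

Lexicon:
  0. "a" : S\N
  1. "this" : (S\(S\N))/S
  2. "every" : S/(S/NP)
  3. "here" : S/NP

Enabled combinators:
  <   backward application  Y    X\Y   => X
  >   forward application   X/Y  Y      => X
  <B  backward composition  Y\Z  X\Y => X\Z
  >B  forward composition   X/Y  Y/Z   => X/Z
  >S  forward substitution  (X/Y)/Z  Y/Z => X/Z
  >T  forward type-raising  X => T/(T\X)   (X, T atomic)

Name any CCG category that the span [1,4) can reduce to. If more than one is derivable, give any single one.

[0,4] S   <
  [0,1] "a" : S\N
  [1,4] S\(S\N)   >
    [1,2] "this" : (S\(S\N))/S
    [2,4] S   >
      [2,3] "every" : S/(S/NP)
      [3,4] "here" : S/NP

S\(S\N)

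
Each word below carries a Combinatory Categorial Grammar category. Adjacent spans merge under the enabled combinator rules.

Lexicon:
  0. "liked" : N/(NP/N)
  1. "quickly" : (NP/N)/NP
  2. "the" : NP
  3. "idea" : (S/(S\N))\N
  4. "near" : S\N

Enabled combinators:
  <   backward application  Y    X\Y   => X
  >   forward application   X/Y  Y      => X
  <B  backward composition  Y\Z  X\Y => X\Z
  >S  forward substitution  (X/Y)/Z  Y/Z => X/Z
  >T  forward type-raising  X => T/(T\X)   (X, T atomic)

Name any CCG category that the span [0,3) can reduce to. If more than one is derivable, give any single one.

[0,5] S   >
  [0,4] S/(S\N)   <
    [0,3] N   >
      [0,1] "liked" : N/(NP/N)
      [1,3] NP/N   >
        [1,2] "quickly" : (NP/N)/NP
        [2,3] "the" : NP
    [3,4] "idea" : (S/(S\N))\N
  [4,5] "near" : S\N

N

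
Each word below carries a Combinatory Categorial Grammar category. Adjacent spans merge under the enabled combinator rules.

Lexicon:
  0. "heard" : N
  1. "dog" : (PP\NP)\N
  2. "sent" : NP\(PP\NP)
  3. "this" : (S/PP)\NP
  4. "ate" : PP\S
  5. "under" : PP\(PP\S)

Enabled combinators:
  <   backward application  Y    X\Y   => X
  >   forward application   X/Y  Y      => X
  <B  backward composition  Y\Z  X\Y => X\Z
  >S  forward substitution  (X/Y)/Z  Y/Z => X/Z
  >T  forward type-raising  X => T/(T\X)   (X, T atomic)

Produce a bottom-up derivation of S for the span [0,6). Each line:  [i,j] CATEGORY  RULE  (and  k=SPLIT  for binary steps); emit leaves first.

[0,1] N  lex  "heard"
[1,2] (PP\NP)\N  lex  "dog"
[0,2] PP\NP  <  k=1
[2,3] NP\(PP\NP)  lex  "sent"
[0,3] NP  <  k=2
[3,4] (S/PP)\NP  lex  "this"
[0,4] S/PP  <  k=3
[4,5] PP\S  lex  "ate"
[5,6] PP\(PP\S)  lex  "under"
[4,6] PP  <  k=5
[0,6] S  >  k=4

[0,6] S   >
  [0,4] S/PP   <
    [0,3] NP   <
      [0,2] PP\NP   <
        [0,1] "heard" : N
        [1,2] "dog" : (PP\NP)\N
      [2,3] "sent" : NP\(PP\NP)
    [3,4] "this" : (S/PP)\NP
  [4,6] PP   <
    [4,5] "ate" : PP\S
    [5,6] "under" : PP\(PP\S)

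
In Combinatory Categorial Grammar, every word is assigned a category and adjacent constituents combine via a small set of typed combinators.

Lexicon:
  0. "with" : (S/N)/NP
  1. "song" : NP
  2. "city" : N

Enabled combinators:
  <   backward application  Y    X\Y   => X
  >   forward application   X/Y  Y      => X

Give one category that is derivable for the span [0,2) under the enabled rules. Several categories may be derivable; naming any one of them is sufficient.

S/N

[0,3] S   >
  [0,2] S/N   >
    [0,1] "with" : (S/N)/NP
    [1,2] "song" : NP
  [2,3] "city" : N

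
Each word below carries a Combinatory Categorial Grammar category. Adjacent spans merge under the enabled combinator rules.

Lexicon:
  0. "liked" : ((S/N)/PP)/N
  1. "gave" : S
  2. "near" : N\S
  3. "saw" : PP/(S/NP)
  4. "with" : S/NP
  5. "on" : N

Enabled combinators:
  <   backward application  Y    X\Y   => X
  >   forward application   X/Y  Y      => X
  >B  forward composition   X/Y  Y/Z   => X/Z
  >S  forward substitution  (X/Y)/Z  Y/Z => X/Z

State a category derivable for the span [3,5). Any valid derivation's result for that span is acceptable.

PP

[0,6] S   >
  [0,5] S/N   >
    [0,3] (S/N)/PP   >
      [0,1] "liked" : ((S/N)/PP)/N
      [1,3] N   <
        [1,2] "gave" : S
        [2,3] "near" : N\S
    [3,5] PP   >
      [3,4] "saw" : PP/(S/NP)
      [4,5] "with" : S/NP
  [5,6] "on" : N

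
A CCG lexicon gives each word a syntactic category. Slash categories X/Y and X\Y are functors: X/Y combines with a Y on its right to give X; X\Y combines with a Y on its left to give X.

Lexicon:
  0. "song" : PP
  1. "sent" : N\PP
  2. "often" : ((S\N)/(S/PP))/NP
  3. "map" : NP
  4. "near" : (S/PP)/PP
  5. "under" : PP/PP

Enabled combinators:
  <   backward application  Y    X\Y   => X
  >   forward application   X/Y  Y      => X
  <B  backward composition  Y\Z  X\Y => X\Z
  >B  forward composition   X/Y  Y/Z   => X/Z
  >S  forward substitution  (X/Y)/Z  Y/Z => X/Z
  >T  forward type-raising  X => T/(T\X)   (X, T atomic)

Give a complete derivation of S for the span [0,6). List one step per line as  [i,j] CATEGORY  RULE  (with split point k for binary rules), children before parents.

[0,6] S   <
  [0,2] N   >
    [0,1] N/(N\PP)   >T
      [0,1] "song" : PP
    [1,2] "sent" : N\PP
  [2,6] S\N   >
    [2,4] (S\N)/(S/PP)   >
      [2,3] "often" : ((S\N)/(S/PP))/NP
      [3,4] "map" : NP
    [4,6] S/PP   >S
      [4,5] "near" : (S/PP)/PP
      [5,6] "under" : PP/PP

[0,1] PP  lex  "song"
[0,1] N/(N\PP)  >T
[1,2] N\PP  lex  "sent"
[0,2] N  >  k=1
[2,3] ((S\N)/(S/PP))/NP  lex  "often"
[3,4] NP  lex  "map"
[2,4] (S\N)/(S/PP)  >  k=3
[4,5] (S/PP)/PP  lex  "near"
[5,6] PP/PP  lex  "under"
[4,6] S/PP  >S  k=5
[2,6] S\N  >  k=4
[0,6] S  <  k=2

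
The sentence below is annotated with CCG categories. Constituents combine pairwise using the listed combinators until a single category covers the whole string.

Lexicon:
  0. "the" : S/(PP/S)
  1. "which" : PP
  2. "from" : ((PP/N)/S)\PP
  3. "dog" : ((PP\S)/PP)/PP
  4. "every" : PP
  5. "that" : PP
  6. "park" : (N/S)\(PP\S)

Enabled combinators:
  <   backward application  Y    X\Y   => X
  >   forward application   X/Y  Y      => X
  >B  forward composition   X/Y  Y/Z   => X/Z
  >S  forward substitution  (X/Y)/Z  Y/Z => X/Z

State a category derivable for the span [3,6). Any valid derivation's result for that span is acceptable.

[0,7] S   >
  [0,1] "the" : S/(PP/S)
  [1,7] PP/S   >S
    [1,3] (PP/N)/S   <
      [1,2] "which" : PP
      [2,3] "from" : ((PP/N)/S)\PP
    [3,7] N/S   <
      [3,6] PP\S   >
        [3,5] (PP\S)/PP   >
          [3,4] "dog" : ((PP\S)/PP)/PP
          [4,5] "every" : PP
        [5,6] "that" : PP
      [6,7] "park" : (N/S)\(PP\S)

PP\S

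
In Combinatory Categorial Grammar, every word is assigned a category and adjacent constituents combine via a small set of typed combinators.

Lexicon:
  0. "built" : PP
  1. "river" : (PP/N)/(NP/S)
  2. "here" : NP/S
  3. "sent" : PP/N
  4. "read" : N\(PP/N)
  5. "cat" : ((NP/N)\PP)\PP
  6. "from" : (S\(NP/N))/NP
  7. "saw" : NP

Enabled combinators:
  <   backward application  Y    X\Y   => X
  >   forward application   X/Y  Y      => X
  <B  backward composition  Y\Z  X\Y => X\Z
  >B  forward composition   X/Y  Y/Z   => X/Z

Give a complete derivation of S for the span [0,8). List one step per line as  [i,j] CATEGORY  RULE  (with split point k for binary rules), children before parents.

[0,1] PP  lex  "built"
[1,2] (PP/N)/(NP/S)  lex  "river"
[2,3] NP/S  lex  "here"
[1,3] PP/N  >  k=2
[3,4] PP/N  lex  "sent"
[4,5] N\(PP/N)  lex  "read"
[3,5] N  <  k=4
[1,5] PP  >  k=3
[5,6] ((NP/N)\PP)\PP  lex  "cat"
[1,6] (NP/N)\PP  <  k=5
[6,7] (S\(NP/N))/NP  lex  "from"
[7,8] NP  lex  "saw"
[6,8] S\(NP/N)  >  k=7
[1,8] S\PP  <B  k=6
[0,8] S  <  k=1

[0,8] S   <
  [0,1] "built" : PP
  [1,8] S\PP   <B
    [1,6] (NP/N)\PP   <
      [1,5] PP   >
        [1,3] PP/N   >
          [1,2] "river" : (PP/N)/(NP/S)
          [2,3] "here" : NP/S
        [3,5] N   <
          [3,4] "sent" : PP/N
          [4,5] "read" : N\(PP/N)
      [5,6] "cat" : ((NP/N)\PP)\PP
    [6,8] S\(NP/N)   >
      [6,7] "from" : (S\(NP/N))/NP
      [7,8] "saw" : NP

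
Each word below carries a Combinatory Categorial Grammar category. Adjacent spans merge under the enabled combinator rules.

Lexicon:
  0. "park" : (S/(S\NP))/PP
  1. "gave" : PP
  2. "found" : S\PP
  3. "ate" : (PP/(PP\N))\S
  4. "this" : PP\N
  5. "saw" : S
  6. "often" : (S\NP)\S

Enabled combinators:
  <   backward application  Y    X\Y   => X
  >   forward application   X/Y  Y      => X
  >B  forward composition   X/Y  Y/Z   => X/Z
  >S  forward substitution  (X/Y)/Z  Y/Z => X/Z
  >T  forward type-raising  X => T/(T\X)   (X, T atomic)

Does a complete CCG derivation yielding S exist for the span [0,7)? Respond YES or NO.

YES

[0,7] S   >
  [0,5] S/(S\NP)   >
    [0,1] "park" : (S/(S\NP))/PP
    [1,5] PP   >
      [1,4] PP/(PP\N)   <
        [1,3] S   >
          [1,2] S/(S\PP)   >T
            [1,2] "gave" : PP
          [2,3] "found" : S\PP
        [3,4] "ate" : (PP/(PP\N))\S
      [4,5] "this" : PP\N
  [5,7] S\NP   <
    [5,6] "saw" : S
    [6,7] "often" : (S\NP)\S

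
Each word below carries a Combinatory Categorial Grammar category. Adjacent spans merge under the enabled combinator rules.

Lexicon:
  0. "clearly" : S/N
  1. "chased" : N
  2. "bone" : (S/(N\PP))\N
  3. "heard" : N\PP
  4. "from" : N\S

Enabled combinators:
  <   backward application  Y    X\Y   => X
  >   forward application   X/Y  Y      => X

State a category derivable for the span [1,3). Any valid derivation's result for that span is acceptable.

S/(N\PP)

[0,5] S   >
  [0,1] "clearly" : S/N
  [1,5] N   <
    [1,4] S   >
      [1,3] S/(N\PP)   <
        [1,2] "chased" : N
        [2,3] "bone" : (S/(N\PP))\N
      [3,4] "heard" : N\PP
    [4,5] "from" : N\S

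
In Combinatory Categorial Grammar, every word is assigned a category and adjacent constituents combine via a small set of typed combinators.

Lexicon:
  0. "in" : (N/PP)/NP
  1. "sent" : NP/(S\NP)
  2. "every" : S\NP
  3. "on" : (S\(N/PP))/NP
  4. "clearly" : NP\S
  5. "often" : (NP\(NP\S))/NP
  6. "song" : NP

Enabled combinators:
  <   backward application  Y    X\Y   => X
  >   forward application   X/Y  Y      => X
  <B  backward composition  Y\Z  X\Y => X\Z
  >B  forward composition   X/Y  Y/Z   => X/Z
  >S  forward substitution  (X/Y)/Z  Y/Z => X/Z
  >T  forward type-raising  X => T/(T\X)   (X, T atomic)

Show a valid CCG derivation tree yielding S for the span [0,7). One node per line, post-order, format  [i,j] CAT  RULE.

[0,1] (N/PP)/NP  lex  "in"
[1,2] NP/(S\NP)  lex  "sent"
[2,3] S\NP  lex  "every"
[1,3] NP  >  k=2
[0,3] N/PP  >  k=1
[3,4] (S\(N/PP))/NP  lex  "on"
[4,5] NP\S  lex  "clearly"
[5,6] (NP\(NP\S))/NP  lex  "often"
[6,7] NP  lex  "song"
[5,7] NP\(NP\S)  >  k=6
[4,7] NP  <  k=5
[3,7] S\(N/PP)  >  k=4
[0,7] S  <  k=3

[0,7] S   <
  [0,3] N/PP   >
    [0,1] "in" : (N/PP)/NP
    [1,3] NP   >
      [1,2] "sent" : NP/(S\NP)
      [2,3] "every" : S\NP
  [3,7] S\(N/PP)   >
    [3,4] "on" : (S\(N/PP))/NP
    [4,7] NP   <
      [4,5] "clearly" : NP\S
      [5,7] NP\(NP\S)   >
        [5,6] "often" : (NP\(NP\S))/NP
        [6,7] "song" : NP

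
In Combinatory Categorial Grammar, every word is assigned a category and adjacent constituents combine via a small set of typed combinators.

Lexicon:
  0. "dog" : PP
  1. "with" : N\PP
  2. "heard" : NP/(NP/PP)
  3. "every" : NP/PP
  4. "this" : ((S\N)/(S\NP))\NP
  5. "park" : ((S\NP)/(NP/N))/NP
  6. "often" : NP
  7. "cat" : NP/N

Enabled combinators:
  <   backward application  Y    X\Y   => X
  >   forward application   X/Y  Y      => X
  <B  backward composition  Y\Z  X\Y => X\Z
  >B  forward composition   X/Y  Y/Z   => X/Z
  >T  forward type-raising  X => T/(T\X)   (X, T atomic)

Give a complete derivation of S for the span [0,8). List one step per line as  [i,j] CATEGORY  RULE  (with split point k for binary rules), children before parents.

[0,1] PP  lex  "dog"
[0,1] N/(N\PP)  >T
[1,2] N\PP  lex  "with"
[0,2] N  >  k=1
[2,3] NP/(NP/PP)  lex  "heard"
[3,4] NP/PP  lex  "every"
[2,4] NP  >  k=3
[4,5] ((S\N)/(S\NP))\NP  lex  "this"
[2,5] (S\N)/(S\NP)  <  k=4
[5,6] ((S\NP)/(NP/N))/NP  lex  "park"
[6,7] NP  lex  "often"
[5,7] (S\NP)/(NP/N)  >  k=6
[7,8] NP/N  lex  "cat"
[5,8] S\NP  >  k=7
[2,8] S\N  >  k=5
[0,8] S  <  k=2

[0,8] S   <
  [0,2] N   >
    [0,1] N/(N\PP)   >T
      [0,1] "dog" : PP
    [1,2] "with" : N\PP
  [2,8] S\N   >
    [2,5] (S\N)/(S\NP)   <
      [2,4] NP   >
        [2,3] "heard" : NP/(NP/PP)
        [3,4] "every" : NP/PP
      [4,5] "this" : ((S\N)/(S\NP))\NP
    [5,8] S\NP   >
      [5,7] (S\NP)/(NP/N)   >
        [5,6] "park" : ((S\NP)/(NP/N))/NP
        [6,7] "often" : NP
      [7,8] "cat" : NP/N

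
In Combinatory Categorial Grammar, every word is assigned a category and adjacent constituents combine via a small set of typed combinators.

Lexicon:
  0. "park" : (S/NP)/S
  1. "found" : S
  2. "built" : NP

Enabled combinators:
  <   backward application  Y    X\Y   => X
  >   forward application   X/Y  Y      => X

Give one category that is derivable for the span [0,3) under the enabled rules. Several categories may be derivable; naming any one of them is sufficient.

S

[0,3] S   >
  [0,2] S/NP   >
    [0,1] "park" : (S/NP)/S
    [1,2] "found" : S
  [2,3] "built" : NP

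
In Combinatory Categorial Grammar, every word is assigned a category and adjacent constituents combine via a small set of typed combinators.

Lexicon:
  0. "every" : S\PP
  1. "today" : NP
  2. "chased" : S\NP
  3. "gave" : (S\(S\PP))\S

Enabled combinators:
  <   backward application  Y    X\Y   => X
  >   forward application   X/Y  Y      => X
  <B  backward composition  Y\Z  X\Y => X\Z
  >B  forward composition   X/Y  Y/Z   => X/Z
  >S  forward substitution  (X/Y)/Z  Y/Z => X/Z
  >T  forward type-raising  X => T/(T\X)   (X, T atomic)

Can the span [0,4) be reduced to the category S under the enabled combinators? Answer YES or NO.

[0,4] S   <
  [0,1] "every" : S\PP
  [1,4] S\(S\PP)   <
    [1,3] S   >
      [1,2] S/(S\NP)   >T
        [1,2] "today" : NP
      [2,3] "chased" : S\NP
    [3,4] "gave" : (S\(S\PP))\S

YES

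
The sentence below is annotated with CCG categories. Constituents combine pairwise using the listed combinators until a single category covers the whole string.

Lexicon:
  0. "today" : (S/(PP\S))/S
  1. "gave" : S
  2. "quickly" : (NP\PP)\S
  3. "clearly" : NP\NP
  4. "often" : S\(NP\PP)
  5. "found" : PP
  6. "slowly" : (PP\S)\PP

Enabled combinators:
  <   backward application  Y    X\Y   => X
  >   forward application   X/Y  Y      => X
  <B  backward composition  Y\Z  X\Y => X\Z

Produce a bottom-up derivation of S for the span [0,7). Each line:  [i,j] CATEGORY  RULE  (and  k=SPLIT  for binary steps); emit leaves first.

[0,1] (S/(PP\S))/S  lex  "today"
[1,2] S  lex  "gave"
[2,3] (NP\PP)\S  lex  "quickly"
[1,3] NP\PP  <  k=2
[3,4] NP\NP  lex  "clearly"
[1,4] NP\PP  <B  k=3
[4,5] S\(NP\PP)  lex  "often"
[1,5] S  <  k=4
[0,5] S/(PP\S)  >  k=1
[5,6] PP  lex  "found"
[6,7] (PP\S)\PP  lex  "slowly"
[5,7] PP\S  <  k=6
[0,7] S  >  k=5

[0,7] S   >
  [0,5] S/(PP\S)   >
    [0,1] "today" : (S/(PP\S))/S
    [1,5] S   <
      [1,4] NP\PP   <B
        [1,3] NP\PP   <
          [1,2] "gave" : S
          [2,3] "quickly" : (NP\PP)\S
        [3,4] "clearly" : NP\NP
      [4,5] "often" : S\(NP\PP)
  [5,7] PP\S   <
    [5,6] "found" : PP
    [6,7] "slowly" : (PP\S)\PP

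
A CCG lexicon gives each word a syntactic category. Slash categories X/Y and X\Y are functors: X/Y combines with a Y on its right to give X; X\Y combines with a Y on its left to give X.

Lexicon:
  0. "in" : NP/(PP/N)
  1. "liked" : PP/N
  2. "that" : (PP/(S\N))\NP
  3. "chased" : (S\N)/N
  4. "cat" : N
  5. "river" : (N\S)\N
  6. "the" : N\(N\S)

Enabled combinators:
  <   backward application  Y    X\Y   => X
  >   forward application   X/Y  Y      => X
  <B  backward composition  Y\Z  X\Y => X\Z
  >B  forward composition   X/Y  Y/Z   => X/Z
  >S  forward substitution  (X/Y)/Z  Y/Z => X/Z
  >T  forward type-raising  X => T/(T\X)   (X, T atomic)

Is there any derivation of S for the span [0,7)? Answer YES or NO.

NO

NP/(PP/N) PP/N (PP/(S\N))\NP (S\N)/N N (N\S)\N N\(N\S)
CKY chart[0,7] = {N/(N\PP), NP/(NP\PP), PP, PP/(N\N), PP/(PP\PP), S/(S\PP)}; S ∉ chart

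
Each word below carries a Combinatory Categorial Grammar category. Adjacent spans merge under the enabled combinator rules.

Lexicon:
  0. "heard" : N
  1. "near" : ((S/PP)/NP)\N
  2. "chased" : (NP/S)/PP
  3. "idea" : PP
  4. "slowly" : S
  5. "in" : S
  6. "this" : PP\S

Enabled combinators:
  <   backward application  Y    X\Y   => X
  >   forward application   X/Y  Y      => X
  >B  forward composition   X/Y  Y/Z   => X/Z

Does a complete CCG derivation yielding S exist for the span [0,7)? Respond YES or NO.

[0,7] S   >
  [0,5] S/PP   >
    [0,2] (S/PP)/NP   <
      [0,1] "heard" : N
      [1,2] "near" : ((S/PP)/NP)\N
    [2,5] NP   >
      [2,4] NP/S   >
        [2,3] "chased" : (NP/S)/PP
        [3,4] "idea" : PP
      [4,5] "slowly" : S
  [5,7] PP   <
    [5,6] "in" : S
    [6,7] "this" : PP\S

YES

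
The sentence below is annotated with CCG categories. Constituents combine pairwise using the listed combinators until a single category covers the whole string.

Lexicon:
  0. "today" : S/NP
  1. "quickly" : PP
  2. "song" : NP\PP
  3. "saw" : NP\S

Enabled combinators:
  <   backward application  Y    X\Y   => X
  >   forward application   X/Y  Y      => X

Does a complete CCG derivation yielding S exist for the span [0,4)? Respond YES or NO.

S/NP PP NP\PP NP\S
CKY chart[0,4] = {NP}; S ∉ chart

NO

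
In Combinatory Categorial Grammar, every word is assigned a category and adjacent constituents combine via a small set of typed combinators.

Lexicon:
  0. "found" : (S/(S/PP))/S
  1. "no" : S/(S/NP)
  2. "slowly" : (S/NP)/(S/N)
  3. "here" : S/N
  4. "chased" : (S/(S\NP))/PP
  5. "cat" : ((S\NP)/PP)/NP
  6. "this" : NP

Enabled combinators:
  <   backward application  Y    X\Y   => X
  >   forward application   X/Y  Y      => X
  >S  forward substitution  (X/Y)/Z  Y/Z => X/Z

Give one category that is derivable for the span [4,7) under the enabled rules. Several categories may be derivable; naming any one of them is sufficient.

[0,7] S   >
  [0,4] S/(S/PP)   >
    [0,1] "found" : (S/(S/PP))/S
    [1,4] S   >
      [1,2] "no" : S/(S/NP)
      [2,4] S/NP   >
        [2,3] "slowly" : (S/NP)/(S/N)
        [3,4] "here" : S/N
  [4,7] S/PP   >S
    [4,5] "chased" : (S/(S\NP))/PP
    [5,7] (S\NP)/PP   >
      [5,6] "cat" : ((S\NP)/PP)/NP
      [6,7] "this" : NP

S/PP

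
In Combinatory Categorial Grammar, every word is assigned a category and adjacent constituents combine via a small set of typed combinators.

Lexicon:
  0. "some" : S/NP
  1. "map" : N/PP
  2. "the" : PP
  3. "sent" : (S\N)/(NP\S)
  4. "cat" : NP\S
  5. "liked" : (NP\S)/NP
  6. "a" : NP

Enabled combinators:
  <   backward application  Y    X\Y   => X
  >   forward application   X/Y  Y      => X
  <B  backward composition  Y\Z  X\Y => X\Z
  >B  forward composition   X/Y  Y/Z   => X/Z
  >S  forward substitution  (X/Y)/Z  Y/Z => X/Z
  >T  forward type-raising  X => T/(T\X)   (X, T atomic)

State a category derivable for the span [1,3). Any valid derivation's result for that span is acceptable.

[0,7] S   >
  [0,1] "some" : S/NP
  [1,7] NP   <
    [1,5] S   <
      [1,3] N   >
        [1,2] "map" : N/PP
        [2,3] "the" : PP
      [3,5] S\N   >
        [3,4] "sent" : (S\N)/(NP\S)
        [4,5] "cat" : NP\S
    [5,7] NP\S   >
      [5,6] "liked" : (NP\S)/NP
      [6,7] "a" : NP

N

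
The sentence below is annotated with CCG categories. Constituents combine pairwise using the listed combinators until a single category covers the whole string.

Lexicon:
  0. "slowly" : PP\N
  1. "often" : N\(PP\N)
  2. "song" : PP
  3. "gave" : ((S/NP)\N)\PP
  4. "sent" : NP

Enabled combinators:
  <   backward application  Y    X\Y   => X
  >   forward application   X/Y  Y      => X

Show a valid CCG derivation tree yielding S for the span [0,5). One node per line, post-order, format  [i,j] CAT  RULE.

[0,5] S   >
  [0,4] S/NP   <
    [0,2] N   <
      [0,1] "slowly" : PP\N
      [1,2] "often" : N\(PP\N)
    [2,4] (S/NP)\N   <
      [2,3] "song" : PP
      [3,4] "gave" : ((S/NP)\N)\PP
  [4,5] "sent" : NP

[0,1] PP\N  lex  "slowly"
[1,2] N\(PP\N)  lex  "often"
[0,2] N  <  k=1
[2,3] PP  lex  "song"
[3,4] ((S/NP)\N)\PP  lex  "gave"
[2,4] (S/NP)\N  <  k=3
[0,4] S/NP  <  k=2
[4,5] NP  lex  "sent"
[0,5] S  >  k=4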